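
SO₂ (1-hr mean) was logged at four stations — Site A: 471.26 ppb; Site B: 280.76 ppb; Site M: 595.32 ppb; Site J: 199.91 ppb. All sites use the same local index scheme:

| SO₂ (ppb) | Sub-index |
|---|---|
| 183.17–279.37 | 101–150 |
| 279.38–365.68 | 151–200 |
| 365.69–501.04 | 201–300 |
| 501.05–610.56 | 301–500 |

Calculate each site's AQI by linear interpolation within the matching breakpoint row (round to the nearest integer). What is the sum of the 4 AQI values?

Site A: row 365.69–501.04 (AQI 201–300). (300−201)·(471.26−365.69)/(501.04−365.69) + 201 = 99·105.57/135.35 + 201 ≈ 278.22 → 278.
Site B: 280.76 lies in 279.38–365.68, so I_lo=151, I_hi=200, C_lo=279.38, C_hi=365.68.
(200−151)/(365.68−279.38) × (280.76−279.38) + 151 = 49/86.30 × 1.38 + 151 ≈ 151.78 → 152.
Site M: 595.32 ∈ [501.05, 610.56] ↔ index [301, 500].
301 + (595.32−501.05)·(500−301)/(610.56−501.05) = 301 + 94.27·199/109.51 ≈ 472.31, so AQI = 472.
Site J: row 183.17–279.37 (AQI 101–150). (150−101)·(199.91−183.17)/(279.37−183.17) + 101 = 49·16.74/96.20 + 101 ≈ 109.53 → 110.
AQIs: Site A=278, Site B=152, Site M=472, Site J=110. Sum = 278 + 152 + 472 + 110 = 1012.

1012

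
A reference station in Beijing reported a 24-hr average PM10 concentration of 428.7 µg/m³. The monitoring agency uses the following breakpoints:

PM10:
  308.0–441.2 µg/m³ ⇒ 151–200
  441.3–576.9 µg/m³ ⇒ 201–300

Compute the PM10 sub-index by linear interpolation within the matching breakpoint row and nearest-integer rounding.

PM10: 428.7 lies in 308.0–441.2, so I_lo=151, I_hi=200, C_lo=308.0, C_hi=441.2.
(200−151)/(441.2−308.0) × (428.7−308.0) + 151 = 49/133.2 × 120.7 + 151 ≈ 195.40 → 195.

195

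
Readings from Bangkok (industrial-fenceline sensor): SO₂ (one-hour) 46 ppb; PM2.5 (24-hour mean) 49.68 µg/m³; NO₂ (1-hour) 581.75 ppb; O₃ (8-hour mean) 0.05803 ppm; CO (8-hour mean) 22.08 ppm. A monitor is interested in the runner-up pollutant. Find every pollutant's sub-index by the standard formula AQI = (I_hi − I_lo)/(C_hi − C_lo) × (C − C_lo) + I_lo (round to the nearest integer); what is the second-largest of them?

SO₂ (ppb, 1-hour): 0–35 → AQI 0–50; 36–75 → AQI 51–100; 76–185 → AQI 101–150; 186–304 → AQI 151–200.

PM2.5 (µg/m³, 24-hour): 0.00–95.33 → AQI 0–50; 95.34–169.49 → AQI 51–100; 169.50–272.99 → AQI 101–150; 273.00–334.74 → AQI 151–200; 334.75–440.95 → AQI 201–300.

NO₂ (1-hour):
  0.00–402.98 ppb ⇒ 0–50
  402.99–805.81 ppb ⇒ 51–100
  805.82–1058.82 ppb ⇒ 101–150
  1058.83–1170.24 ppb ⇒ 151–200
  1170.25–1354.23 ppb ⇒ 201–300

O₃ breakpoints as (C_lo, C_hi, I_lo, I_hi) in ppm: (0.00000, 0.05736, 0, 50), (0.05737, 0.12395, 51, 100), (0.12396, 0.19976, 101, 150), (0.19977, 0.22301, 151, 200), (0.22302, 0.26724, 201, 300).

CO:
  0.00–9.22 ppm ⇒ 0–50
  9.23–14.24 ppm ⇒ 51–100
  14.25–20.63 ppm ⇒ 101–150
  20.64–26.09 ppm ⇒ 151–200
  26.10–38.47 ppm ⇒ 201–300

SO₂: 46 ∈ [36, 75] ↔ index [51, 100].
51 + (46−36)·(100−51)/(75−36) = 51 + 10·49/39 ≈ 63.56, so AQI = 64.
PM2.5: 49.68 lies in 0.00–95.33, so I_lo=0, I_hi=50, C_lo=0.00, C_hi=95.33.
(50−0)/(95.33−0.00) × (49.68−0.00) + 0 = 50/95.33 × 49.68 + 0 ≈ 26.06 → 26.
NO₂: 581.75 ∈ [402.99, 805.81] ↔ index [51, 100].
51 + (581.75−402.99)·(100−51)/(805.81−402.99) = 51 + 178.76·49/402.82 ≈ 72.74, so AQI = 73.
O₃: 0.05803 ∈ [0.05737, 0.12395] ↔ index [51, 100].
51 + (0.05803−0.05737)·(100−51)/(0.12395−0.05737) = 51 + 0.00066·49/0.06658 ≈ 51.49, so AQI = 51.
CO: row 20.64–26.09 (AQI 151–200). (200−151)·(22.08−20.64)/(26.09−20.64) + 151 = 49·1.44/5.45 + 151 ≈ 163.95 → 164.
Sub-indices: SO₂→64, PM2.5→26, NO₂→73, O₃→51, CO→164. Ranked high→low: 164, 73, 64, 51, 26. Second-highest sub-index = 73.

73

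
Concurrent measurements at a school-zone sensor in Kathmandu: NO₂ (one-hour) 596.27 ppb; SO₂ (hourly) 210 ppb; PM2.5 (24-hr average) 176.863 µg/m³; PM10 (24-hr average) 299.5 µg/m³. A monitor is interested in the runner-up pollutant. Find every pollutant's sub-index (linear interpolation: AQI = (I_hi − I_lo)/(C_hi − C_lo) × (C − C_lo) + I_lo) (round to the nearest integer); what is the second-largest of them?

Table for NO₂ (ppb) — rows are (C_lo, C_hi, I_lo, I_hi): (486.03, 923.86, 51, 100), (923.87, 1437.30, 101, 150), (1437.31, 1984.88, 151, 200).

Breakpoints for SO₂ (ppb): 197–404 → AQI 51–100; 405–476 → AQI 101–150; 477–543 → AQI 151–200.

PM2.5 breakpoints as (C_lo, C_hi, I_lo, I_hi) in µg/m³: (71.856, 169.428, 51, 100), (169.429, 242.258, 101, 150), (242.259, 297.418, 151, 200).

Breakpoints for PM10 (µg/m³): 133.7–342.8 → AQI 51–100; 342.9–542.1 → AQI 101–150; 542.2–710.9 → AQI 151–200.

90

NO₂: row 486.03–923.86 (AQI 51–100). (100−51)·(596.27−486.03)/(923.86−486.03) + 51 = 49·110.24/437.83 + 51 ≈ 63.34 → 63.
SO₂: 210 lies in 197–404, so I_lo=51, I_hi=100, C_lo=197, C_hi=404.
(100−51)/(404−197) × (210−197) + 51 = 49/207 × 13 + 51 ≈ 54.08 → 54.
PM2.5: 176.863 lies in 169.429–242.258, so I_lo=101, I_hi=150, C_lo=169.429, C_hi=242.258.
(150−101)/(242.258−169.429) × (176.863−169.429) + 101 = 49/72.829 × 7.434 + 101 ≈ 106.00 → 106.
PM10: 299.5 lies in 133.7–342.8, so I_lo=51, I_hi=100, C_lo=133.7, C_hi=342.8.
(100−51)/(342.8−133.7) × (299.5−133.7) + 51 = 49/209.1 × 165.8 + 51 ≈ 89.85 → 90.
Sub-indices: NO₂→63, SO₂→54, PM2.5→106, PM10→90. Ranked high→low: 106, 90, 63, 54. Second-highest sub-index = 90.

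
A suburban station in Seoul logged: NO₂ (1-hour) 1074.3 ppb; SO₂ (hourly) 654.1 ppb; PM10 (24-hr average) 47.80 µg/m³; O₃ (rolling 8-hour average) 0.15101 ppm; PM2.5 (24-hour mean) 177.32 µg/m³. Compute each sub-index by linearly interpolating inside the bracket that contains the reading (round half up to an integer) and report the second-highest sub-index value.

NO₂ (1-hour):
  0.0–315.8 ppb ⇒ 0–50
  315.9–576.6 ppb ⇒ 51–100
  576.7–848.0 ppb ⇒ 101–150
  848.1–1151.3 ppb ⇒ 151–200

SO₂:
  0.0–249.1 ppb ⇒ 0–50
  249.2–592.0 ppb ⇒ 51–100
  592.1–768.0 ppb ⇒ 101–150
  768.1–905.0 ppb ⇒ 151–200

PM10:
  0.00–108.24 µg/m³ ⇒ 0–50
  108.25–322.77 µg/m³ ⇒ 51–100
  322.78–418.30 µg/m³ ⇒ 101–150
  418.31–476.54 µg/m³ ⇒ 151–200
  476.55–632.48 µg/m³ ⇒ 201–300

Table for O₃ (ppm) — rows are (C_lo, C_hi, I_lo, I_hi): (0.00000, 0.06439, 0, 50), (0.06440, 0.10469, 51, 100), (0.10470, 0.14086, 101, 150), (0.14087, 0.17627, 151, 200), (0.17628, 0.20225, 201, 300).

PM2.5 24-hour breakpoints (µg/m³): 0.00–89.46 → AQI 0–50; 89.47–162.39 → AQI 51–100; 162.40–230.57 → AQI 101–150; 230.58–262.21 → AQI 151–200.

NO₂: 1074.3 lies in 848.1–1151.3, so I_lo=151, I_hi=200, C_lo=848.1, C_hi=1151.3.
(200−151)/(1151.3−848.1) × (1074.3−848.1) + 151 = 49/303.2 × 226.2 + 151 ≈ 187.56 → 188.
SO₂ 654.1: bracket 592.1–768.0 → index 101–150; slope 49/175.9, offset 62.0.
AQI = 101 + 49/175.9·62.0 ≈ 118.27 ⇒ 118.
PM10: 47.80 ∈ [0.00, 108.24] ↔ index [0, 50].
0 + (47.80−0.00)·(50−0)/(108.24−0.00) = 0 + 47.80·50/108.24 ≈ 22.08, so AQI = 22.
O₃ 0.15101: bracket 0.14087–0.17627 → index 151–200; slope 49/0.03540, offset 0.01014.
AQI = 151 + 49/0.03540·0.01014 ≈ 165.04 ⇒ 165.
PM2.5: row 162.40–230.57 (AQI 101–150). (150−101)·(177.32−162.40)/(230.57−162.40) + 101 = 49·14.92/68.17 + 101 ≈ 111.72 → 112.
Sub-indices: NO₂→188, SO₂→118, PM10→22, O₃→165, PM2.5→112. Ranked high→low: 188, 165, 118, 112, 22. Second-highest sub-index = 165.

165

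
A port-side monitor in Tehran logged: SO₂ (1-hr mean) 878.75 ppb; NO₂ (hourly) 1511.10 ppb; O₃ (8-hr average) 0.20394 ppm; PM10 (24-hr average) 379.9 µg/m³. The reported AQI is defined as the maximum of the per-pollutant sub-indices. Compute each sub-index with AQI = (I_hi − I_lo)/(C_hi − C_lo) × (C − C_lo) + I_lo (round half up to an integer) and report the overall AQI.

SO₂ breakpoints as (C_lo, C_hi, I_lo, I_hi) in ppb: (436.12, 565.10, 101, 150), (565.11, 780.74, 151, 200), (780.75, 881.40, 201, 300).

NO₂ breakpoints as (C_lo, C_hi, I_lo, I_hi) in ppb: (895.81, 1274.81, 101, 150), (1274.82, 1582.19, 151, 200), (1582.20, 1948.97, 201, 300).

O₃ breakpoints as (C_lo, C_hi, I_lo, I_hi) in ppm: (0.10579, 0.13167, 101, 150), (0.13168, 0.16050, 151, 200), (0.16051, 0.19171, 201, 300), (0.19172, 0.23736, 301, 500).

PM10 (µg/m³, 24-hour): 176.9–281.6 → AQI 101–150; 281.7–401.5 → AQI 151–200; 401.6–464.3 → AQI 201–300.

SO₂ 878.75: bracket 780.75–881.40 → index 201–300; slope 99/100.65, offset 98.00.
AQI = 201 + 99/100.65·98.00 ≈ 297.39 ⇒ 297.
NO₂: 1511.10 lies in 1274.82–1582.19, so I_lo=151, I_hi=200, C_lo=1274.82, C_hi=1582.19.
(200−151)/(1582.19−1274.82) × (1511.10−1274.82) + 151 = 49/307.37 × 236.28 + 151 ≈ 188.67 → 189.
O₃: 0.20394 ∈ [0.19172, 0.23736] ↔ index [301, 500].
301 + (0.20394−0.19172)·(500−301)/(0.23736−0.19172) = 301 + 0.01222·199/0.04564 ≈ 354.28, so AQI = 354.
PM10: row 281.7–401.5 (AQI 151–200). (200−151)·(379.9−281.7)/(401.5−281.7) + 151 = 49·98.2/119.8 + 151 ≈ 191.17 → 191.
Sub-indices: SO₂→297, NO₂→189, O₃→354, PM10→191. Overall AQI = max = 354; dominant pollutant is O₃.

354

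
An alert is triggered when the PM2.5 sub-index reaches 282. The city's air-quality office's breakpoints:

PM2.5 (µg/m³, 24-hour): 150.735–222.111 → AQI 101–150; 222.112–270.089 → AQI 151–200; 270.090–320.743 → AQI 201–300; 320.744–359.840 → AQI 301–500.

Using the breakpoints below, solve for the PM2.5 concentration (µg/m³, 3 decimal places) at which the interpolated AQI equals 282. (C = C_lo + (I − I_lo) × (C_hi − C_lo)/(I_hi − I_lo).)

311.533

AQI 282 lies in the 201–300 band, which corresponds to 270.090–320.743 µg/m³.
C = 270.090 + (282−201)×(320.743−270.090)/(300−201) = 270.090 + 81×50.653/99 ≈ 311.53336 µg/m³ → 311.533 µg/m³ to 3 dp.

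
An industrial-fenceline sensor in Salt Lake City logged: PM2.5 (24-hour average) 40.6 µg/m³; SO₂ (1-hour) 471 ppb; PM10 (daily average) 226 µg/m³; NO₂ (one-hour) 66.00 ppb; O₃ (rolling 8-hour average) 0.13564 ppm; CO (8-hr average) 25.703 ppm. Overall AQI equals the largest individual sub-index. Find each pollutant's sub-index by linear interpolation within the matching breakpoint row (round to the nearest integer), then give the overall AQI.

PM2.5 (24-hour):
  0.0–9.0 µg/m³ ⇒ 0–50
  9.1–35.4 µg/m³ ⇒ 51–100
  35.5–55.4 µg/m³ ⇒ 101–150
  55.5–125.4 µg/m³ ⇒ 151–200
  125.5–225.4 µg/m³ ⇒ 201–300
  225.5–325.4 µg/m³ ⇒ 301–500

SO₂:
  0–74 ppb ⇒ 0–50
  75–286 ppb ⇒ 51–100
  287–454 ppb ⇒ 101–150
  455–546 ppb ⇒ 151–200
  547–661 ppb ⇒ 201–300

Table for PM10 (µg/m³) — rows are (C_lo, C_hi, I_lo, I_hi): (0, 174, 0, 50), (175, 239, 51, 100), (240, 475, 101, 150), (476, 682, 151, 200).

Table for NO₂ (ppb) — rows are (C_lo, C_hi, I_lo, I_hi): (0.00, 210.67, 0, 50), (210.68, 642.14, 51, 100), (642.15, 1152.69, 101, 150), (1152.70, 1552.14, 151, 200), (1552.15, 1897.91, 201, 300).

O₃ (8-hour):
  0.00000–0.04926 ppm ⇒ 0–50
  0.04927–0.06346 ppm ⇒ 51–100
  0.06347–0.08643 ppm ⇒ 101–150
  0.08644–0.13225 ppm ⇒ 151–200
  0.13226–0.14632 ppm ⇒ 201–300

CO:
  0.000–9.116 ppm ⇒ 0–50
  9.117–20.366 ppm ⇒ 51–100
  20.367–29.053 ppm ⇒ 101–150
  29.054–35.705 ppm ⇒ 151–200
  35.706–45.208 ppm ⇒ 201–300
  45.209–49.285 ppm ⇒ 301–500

PM2.5: row 35.5–55.4 (AQI 101–150). (150−101)·(40.6−35.5)/(55.4−35.5) + 101 = 49·5.1/19.9 + 101 ≈ 113.56 → 114.
SO₂: 471 lies in 455–546, so I_lo=151, I_hi=200, C_lo=455, C_hi=546.
(200−151)/(546−455) × (471−455) + 151 = 49/91 × 16 + 151 ≈ 159.62 → 160.
PM10: 226 ∈ [175, 239] ↔ index [51, 100].
51 + (226−175)·(100−51)/(239−175) = 51 + 51·49/64 ≈ 90.05, so AQI = 90.
NO₂ 66.00: bracket 0.00–210.67 → index 0–50; slope 50/210.67, offset 66.00.
AQI = 0 + 50/210.67·66.00 ≈ 15.66 ⇒ 16.
O₃: 0.13564 lies in 0.13226–0.14632, so I_lo=201, I_hi=300, C_lo=0.13226, C_hi=0.14632.
(300−201)/(0.14632−0.13226) × (0.13564−0.13226) + 201 = 99/0.01406 × 0.00338 + 201 ≈ 224.80 → 225.
CO: 25.703 lies in 20.367–29.053, so I_lo=101, I_hi=150, C_lo=20.367, C_hi=29.053.
(150−101)/(29.053−20.367) × (25.703−20.367) + 101 = 49/8.686 × 5.336 + 101 ≈ 131.10 → 131.
Sub-indices: PM2.5→114, SO₂→160, PM10→90, NO₂→16, O₃→225, CO→131. Overall AQI = max = 225; dominant pollutant is O₃.
AQI 225: Very Unhealthy.

225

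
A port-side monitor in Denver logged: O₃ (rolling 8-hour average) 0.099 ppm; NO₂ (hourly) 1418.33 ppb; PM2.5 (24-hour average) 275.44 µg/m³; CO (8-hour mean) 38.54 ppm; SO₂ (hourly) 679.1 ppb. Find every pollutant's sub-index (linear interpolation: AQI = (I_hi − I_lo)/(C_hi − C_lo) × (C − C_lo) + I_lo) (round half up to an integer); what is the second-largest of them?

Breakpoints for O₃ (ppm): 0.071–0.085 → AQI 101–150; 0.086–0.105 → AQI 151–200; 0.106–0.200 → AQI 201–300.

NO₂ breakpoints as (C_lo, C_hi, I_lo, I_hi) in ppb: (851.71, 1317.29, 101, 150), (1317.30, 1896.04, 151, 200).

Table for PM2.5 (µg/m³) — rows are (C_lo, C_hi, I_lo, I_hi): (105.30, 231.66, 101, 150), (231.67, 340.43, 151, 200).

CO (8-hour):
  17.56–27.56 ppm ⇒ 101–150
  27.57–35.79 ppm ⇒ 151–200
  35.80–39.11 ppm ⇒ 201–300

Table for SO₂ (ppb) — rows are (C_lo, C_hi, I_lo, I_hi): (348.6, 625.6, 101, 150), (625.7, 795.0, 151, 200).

O₃: 0.099 ∈ [0.086, 0.105] ↔ index [151, 200].
151 + (0.099−0.086)·(200−151)/(0.105−0.086) = 151 + 0.013·49/0.019 ≈ 184.53, so AQI = 185.
NO₂: row 1317.30–1896.04 (AQI 151–200). (200−151)·(1418.33−1317.30)/(1896.04−1317.30) + 151 = 49·101.03/578.74 + 151 ≈ 159.55 → 160.
PM2.5: row 231.67–340.43 (AQI 151–200). (200−151)·(275.44−231.67)/(340.43−231.67) + 151 = 49·43.77/108.76 + 151 ≈ 170.72 → 171.
CO 38.54: bracket 35.80–39.11 → index 201–300; slope 99/3.31, offset 2.74.
AQI = 201 + 99/3.31·2.74 ≈ 282.95 ⇒ 283.
SO₂: 679.1 ∈ [625.7, 795.0] ↔ index [151, 200].
151 + (679.1−625.7)·(200−151)/(795.0−625.7) = 151 + 53.4·49/169.3 ≈ 166.46, so AQI = 166.
Sub-indices: O₃→185, NO₂→160, PM2.5→171, CO→283, SO₂→166. Ranked high→low: 283, 185, 171, 166, 160. Second-highest sub-index = 185.

185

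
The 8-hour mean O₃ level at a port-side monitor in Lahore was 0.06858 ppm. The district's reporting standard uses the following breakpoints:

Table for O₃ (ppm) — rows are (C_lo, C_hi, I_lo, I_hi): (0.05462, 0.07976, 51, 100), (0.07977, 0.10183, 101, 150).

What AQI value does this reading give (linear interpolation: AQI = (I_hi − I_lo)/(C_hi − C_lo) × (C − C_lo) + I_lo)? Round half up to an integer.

78

O₃: 0.06858 lies in 0.05462–0.07976, so I_lo=51, I_hi=100, C_lo=0.05462, C_hi=0.07976.
(100−51)/(0.07976−0.05462) × (0.06858−0.05462) + 51 = 49/0.02514 × 0.01396 + 51 ≈ 78.21 → 78.
AQI 78 falls in the Moderate category.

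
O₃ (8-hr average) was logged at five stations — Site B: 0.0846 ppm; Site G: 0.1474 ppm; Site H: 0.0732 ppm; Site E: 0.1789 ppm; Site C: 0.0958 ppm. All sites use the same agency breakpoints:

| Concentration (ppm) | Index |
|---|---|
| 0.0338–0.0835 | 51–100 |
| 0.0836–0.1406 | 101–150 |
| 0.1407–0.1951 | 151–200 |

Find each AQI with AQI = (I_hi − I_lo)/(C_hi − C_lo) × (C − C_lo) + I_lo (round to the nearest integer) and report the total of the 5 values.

Site B 0.0846: bracket 0.0836–0.1406 → index 101–150; slope 49/0.0570, offset 0.0010.
AQI = 101 + 49/0.0570·0.0010 ≈ 101.86 ⇒ 102.
Site G 0.1474: bracket 0.1407–0.1951 → index 151–200; slope 49/0.0544, offset 0.0067.
AQI = 151 + 49/0.0544·0.0067 ≈ 157.03 ⇒ 157.
Site H: row 0.0338–0.0835 (AQI 51–100). (100−51)·(0.0732−0.0338)/(0.0835−0.0338) + 51 = 49·0.0394/0.0497 + 51 ≈ 89.85 → 90.
Site E: 0.1789 lies in 0.1407–0.1951, so I_lo=151, I_hi=200, C_lo=0.1407, C_hi=0.1951.
(200−151)/(0.1951−0.1407) × (0.1789−0.1407) + 151 = 49/0.0544 × 0.0382 + 151 ≈ 185.41 → 185.
Site C: row 0.0836–0.1406 (AQI 101–150). (150−101)·(0.0958−0.0836)/(0.1406−0.0836) + 101 = 49·0.0122/0.0570 + 101 ≈ 111.49 → 111.
AQIs: Site B=102, Site G=157, Site H=90, Site E=185, Site C=111. Sum = 102 + 157 + 90 + 185 + 111 = 645.

645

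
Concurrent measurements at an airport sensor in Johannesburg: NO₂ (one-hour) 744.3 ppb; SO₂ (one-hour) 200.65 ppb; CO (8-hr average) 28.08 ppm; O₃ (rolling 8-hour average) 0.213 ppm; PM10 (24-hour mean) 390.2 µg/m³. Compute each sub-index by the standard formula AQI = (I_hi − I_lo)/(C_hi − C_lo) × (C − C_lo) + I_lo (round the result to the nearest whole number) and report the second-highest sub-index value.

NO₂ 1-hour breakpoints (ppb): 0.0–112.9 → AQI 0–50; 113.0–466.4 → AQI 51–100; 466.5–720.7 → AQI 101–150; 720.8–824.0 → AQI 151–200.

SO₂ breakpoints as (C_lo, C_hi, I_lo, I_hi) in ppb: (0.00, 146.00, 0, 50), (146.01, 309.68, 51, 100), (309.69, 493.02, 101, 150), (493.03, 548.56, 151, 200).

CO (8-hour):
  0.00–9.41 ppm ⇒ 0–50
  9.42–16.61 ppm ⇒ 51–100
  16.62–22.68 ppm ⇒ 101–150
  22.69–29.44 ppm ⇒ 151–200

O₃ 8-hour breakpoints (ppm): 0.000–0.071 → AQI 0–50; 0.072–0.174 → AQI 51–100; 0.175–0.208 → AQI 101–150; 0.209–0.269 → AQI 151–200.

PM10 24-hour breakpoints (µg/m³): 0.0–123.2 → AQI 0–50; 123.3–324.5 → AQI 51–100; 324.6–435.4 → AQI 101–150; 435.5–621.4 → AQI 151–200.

162

NO₂: 744.3 lies in 720.8–824.0, so I_lo=151, I_hi=200, C_lo=720.8, C_hi=824.0.
(200−151)/(824.0−720.8) × (744.3−720.8) + 151 = 49/103.2 × 23.5 + 151 ≈ 162.16 → 162.
SO₂: 200.65 lies in 146.01–309.68, so I_lo=51, I_hi=100, C_lo=146.01, C_hi=309.68.
(100−51)/(309.68−146.01) × (200.65−146.01) + 51 = 49/163.67 × 54.64 + 51 ≈ 67.36 → 67.
CO: 28.08 lies in 22.69–29.44, so I_lo=151, I_hi=200, C_lo=22.69, C_hi=29.44.
(200−151)/(29.44−22.69) × (28.08−22.69) + 151 = 49/6.75 × 5.39 + 151 ≈ 190.13 → 190.
O₃: 0.213 lies in 0.209–0.269, so I_lo=151, I_hi=200, C_lo=0.209, C_hi=0.269.
(200−151)/(0.269−0.209) × (0.213−0.209) + 151 = 49/0.060 × 0.004 + 151 ≈ 154.27 → 154.
PM10: 390.2 lies in 324.6–435.4, so I_lo=101, I_hi=150, C_lo=324.6, C_hi=435.4.
(150−101)/(435.4−324.6) × (390.2−324.6) + 101 = 49/110.8 × 65.6 + 101 ≈ 130.01 → 130.
Sub-indices: NO₂→162, SO₂→67, CO→190, O₃→154, PM10→130. Ranked high→low: 190, 162, 154, 130, 67. Second-highest sub-index = 162.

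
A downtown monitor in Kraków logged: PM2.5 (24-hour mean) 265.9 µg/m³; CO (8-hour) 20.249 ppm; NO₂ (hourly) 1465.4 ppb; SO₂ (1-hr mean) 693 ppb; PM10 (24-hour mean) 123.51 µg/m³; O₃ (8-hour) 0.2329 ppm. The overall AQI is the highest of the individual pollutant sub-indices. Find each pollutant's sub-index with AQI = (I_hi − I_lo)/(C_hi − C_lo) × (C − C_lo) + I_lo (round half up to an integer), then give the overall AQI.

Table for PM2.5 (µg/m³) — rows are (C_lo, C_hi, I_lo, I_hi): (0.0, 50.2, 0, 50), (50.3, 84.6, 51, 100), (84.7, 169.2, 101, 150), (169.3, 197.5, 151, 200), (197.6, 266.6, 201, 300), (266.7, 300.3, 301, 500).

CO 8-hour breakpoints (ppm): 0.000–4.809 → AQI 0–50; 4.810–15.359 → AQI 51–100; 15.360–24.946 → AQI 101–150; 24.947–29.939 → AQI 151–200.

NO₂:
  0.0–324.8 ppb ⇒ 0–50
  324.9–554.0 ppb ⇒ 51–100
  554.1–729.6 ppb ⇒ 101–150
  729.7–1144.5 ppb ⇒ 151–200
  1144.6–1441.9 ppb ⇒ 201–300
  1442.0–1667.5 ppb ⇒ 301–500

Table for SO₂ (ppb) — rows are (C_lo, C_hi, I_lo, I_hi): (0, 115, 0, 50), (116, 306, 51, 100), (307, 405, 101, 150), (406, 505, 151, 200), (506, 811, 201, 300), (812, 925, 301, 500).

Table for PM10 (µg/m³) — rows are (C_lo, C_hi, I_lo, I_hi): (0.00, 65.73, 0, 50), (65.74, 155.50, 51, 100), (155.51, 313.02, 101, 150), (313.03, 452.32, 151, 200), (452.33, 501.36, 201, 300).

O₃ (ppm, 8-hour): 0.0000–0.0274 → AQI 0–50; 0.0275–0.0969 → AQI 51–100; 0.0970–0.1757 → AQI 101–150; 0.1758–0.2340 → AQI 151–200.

322

PM2.5: row 197.6–266.6 (AQI 201–300). (300−201)·(265.9−197.6)/(266.6−197.6) + 201 = 99·68.3/69.0 + 201 ≈ 299.00 → 299.
CO: row 15.360–24.946 (AQI 101–150). (150−101)·(20.249−15.360)/(24.946−15.360) + 101 = 49·4.889/9.586 + 101 ≈ 125.99 → 126.
NO₂ 1465.4: bracket 1442.0–1667.5 → index 301–500; slope 199/225.5, offset 23.4.
AQI = 301 + 199/225.5·23.4 ≈ 321.65 ⇒ 322.
SO₂: row 506–811 (AQI 201–300). (300−201)·(693−506)/(811−506) + 201 = 99·187/305 + 201 ≈ 261.70 → 262.
PM10: row 65.74–155.50 (AQI 51–100). (100−51)·(123.51−65.74)/(155.50−65.74) + 51 = 49·57.77/89.76 + 51 ≈ 82.54 → 83.
O₃: 0.2329 ∈ [0.1758, 0.2340] ↔ index [151, 200].
151 + (0.2329−0.1758)·(200−151)/(0.2340−0.1758) = 151 + 0.0571·49/0.0582 ≈ 199.07, so AQI = 199.
Sub-indices: PM2.5→299, CO→126, NO₂→322, SO₂→262, PM10→83, O₃→199. Overall AQI = max = 322; dominant pollutant is NO₂.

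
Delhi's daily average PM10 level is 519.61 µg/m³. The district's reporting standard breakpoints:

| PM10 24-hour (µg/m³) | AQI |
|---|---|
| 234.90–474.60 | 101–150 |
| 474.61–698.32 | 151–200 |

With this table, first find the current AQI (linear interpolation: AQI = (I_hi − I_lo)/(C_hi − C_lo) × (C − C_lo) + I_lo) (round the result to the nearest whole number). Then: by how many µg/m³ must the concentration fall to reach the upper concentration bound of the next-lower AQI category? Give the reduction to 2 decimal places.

PM10: 519.61 ∈ [474.61, 698.32] ↔ index [151, 200].
151 + (519.61−474.61)·(200−151)/(698.32−474.61) = 151 + 45.00·49/223.71 ≈ 160.86, so AQI = 161.
Current AQI 161 is in the Unhealthy range (151–200). The next-lower category tops out at AQI 150, whose upper concentration bound is 474.60 µg/m³.
Reduction needed = 519.61 − 474.60 = 45.01 µg/m³.

45.01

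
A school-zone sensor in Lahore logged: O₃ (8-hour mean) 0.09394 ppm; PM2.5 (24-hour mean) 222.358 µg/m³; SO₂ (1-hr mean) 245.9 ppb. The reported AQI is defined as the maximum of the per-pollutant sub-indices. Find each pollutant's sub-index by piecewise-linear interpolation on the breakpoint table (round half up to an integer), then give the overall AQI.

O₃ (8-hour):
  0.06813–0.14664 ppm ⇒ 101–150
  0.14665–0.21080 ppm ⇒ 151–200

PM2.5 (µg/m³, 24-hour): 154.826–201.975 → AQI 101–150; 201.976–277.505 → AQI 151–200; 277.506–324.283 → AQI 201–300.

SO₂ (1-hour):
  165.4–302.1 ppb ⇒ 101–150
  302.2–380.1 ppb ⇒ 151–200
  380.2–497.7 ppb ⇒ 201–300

O₃ 0.09394: bracket 0.06813–0.14664 → index 101–150; slope 49/0.07851, offset 0.02581.
AQI = 101 + 49/0.07851·0.02581 ≈ 117.11 ⇒ 117.
PM2.5: 222.358 lies in 201.976–277.505, so I_lo=151, I_hi=200, C_lo=201.976, C_hi=277.505.
(200−151)/(277.505−201.976) × (222.358−201.976) + 151 = 49/75.529 × 20.382 + 151 ≈ 164.22 → 164.
SO₂: 245.9 lies in 165.4–302.1, so I_lo=101, I_hi=150, C_lo=165.4, C_hi=302.1.
(150−101)/(302.1−165.4) × (245.9−165.4) + 101 = 49/136.7 × 80.5 + 101 ≈ 129.86 → 130.
Sub-indices: O₃→117, PM2.5→164, SO₂→130. Overall AQI = max = 164; dominant pollutant is PM2.5.

164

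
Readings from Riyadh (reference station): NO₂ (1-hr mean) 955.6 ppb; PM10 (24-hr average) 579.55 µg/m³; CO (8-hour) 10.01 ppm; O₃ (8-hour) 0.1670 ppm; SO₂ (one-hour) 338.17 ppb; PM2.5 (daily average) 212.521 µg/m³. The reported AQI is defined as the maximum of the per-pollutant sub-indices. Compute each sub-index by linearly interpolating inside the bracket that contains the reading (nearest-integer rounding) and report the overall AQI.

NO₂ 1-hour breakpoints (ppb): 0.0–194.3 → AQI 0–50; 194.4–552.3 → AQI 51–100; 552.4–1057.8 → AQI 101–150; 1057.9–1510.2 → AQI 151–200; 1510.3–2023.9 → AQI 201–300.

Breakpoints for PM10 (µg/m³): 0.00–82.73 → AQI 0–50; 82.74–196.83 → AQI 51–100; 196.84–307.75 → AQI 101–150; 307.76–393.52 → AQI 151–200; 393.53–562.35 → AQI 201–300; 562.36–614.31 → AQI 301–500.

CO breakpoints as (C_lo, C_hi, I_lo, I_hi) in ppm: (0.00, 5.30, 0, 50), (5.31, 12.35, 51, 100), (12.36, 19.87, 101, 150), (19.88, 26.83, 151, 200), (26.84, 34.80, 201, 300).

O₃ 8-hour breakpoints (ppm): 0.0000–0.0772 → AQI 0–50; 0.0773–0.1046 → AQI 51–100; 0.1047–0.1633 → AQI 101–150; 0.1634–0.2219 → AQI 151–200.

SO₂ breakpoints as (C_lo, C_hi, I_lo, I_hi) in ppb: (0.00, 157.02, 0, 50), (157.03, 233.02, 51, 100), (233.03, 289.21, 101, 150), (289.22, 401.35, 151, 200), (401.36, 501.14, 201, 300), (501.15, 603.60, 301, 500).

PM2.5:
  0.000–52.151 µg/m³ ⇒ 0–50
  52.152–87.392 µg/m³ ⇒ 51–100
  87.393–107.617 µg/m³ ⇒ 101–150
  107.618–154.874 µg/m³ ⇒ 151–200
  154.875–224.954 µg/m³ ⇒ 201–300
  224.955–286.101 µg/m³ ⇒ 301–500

367

NO₂: 955.6 ∈ [552.4, 1057.8] ↔ index [101, 150].
101 + (955.6−552.4)·(150−101)/(1057.8−552.4) = 101 + 403.2·49/505.4 ≈ 140.09, so AQI = 140.
PM10: row 562.36–614.31 (AQI 301–500). (500−301)·(579.55−562.36)/(614.31−562.36) + 301 = 199·17.19/51.95 + 301 ≈ 366.85 → 367.
CO: row 5.31–12.35 (AQI 51–100). (100−51)·(10.01−5.31)/(12.35−5.31) + 51 = 49·4.70/7.04 + 51 ≈ 83.71 → 84.
O₃: 0.1670 ∈ [0.1634, 0.2219] ↔ index [151, 200].
151 + (0.1670−0.1634)·(200−151)/(0.2219−0.1634) = 151 + 0.0036·49/0.0585 ≈ 154.02, so AQI = 154.
SO₂: 338.17 lies in 289.22–401.35, so I_lo=151, I_hi=200, C_lo=289.22, C_hi=401.35.
(200−151)/(401.35−289.22) × (338.17−289.22) + 151 = 49/112.13 × 48.95 + 151 ≈ 172.39 → 172.
PM2.5: 212.521 lies in 154.875–224.954, so I_lo=201, I_hi=300, C_lo=154.875, C_hi=224.954.
(300−201)/(224.954−154.875) × (212.521−154.875) + 201 = 99/70.079 × 57.646 + 201 ≈ 282.44 → 282.
Sub-indices: NO₂→140, PM10→367, CO→84, O₃→154, SO₂→172, PM2.5→282. Overall AQI = max = 367; dominant pollutant is PM10.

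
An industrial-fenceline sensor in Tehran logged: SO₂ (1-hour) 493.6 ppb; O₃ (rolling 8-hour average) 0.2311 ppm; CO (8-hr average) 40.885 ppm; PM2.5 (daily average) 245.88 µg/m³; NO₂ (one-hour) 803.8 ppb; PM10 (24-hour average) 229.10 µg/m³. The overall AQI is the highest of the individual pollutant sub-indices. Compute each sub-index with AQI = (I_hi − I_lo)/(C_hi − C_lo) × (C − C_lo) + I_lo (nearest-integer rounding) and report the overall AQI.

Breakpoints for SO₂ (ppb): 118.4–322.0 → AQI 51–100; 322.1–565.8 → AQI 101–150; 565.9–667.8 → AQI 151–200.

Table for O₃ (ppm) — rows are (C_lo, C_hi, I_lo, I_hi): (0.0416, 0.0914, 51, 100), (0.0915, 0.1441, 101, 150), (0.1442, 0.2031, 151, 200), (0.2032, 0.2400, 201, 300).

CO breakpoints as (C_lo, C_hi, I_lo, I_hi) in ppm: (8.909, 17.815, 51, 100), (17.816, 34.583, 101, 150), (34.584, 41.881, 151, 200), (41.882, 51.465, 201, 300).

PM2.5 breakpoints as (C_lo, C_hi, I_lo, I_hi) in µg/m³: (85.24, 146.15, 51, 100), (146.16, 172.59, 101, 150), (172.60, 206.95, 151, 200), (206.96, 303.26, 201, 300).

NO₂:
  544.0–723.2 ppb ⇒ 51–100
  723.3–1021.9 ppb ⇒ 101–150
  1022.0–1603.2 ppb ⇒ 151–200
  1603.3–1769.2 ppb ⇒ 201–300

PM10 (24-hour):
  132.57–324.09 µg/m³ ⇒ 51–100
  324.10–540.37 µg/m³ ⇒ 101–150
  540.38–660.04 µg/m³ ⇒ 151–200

SO₂ 493.6: bracket 322.1–565.8 → index 101–150; slope 49/243.7, offset 171.5.
AQI = 101 + 49/243.7·171.5 ≈ 135.48 ⇒ 135.
O₃: row 0.2032–0.2400 (AQI 201–300). (300−201)·(0.2311−0.2032)/(0.2400−0.2032) + 201 = 99·0.0279/0.0368 + 201 ≈ 276.06 → 276.
CO: 40.885 lies in 34.584–41.881, so I_lo=151, I_hi=200, C_lo=34.584, C_hi=41.881.
(200−151)/(41.881−34.584) × (40.885−34.584) + 151 = 49/7.297 × 6.301 + 151 ≈ 193.31 → 193.
PM2.5: 245.88 ∈ [206.96, 303.26] ↔ index [201, 300].
201 + (245.88−206.96)·(300−201)/(303.26−206.96) = 201 + 38.92·99/96.30 ≈ 241.01, so AQI = 241.
NO₂: 803.8 ∈ [723.3, 1021.9] ↔ index [101, 150].
101 + (803.8−723.3)·(150−101)/(1021.9−723.3) = 101 + 80.5·49/298.6 ≈ 114.21, so AQI = 114.
PM10: 229.10 ∈ [132.57, 324.09] ↔ index [51, 100].
51 + (229.10−132.57)·(100−51)/(324.09−132.57) = 51 + 96.53·49/191.52 ≈ 75.70, so AQI = 76.
Sub-indices: SO₂→135, O₃→276, CO→193, PM2.5→241, NO₂→114, PM10→76. Overall AQI = max = 276; dominant pollutant is O₃.

276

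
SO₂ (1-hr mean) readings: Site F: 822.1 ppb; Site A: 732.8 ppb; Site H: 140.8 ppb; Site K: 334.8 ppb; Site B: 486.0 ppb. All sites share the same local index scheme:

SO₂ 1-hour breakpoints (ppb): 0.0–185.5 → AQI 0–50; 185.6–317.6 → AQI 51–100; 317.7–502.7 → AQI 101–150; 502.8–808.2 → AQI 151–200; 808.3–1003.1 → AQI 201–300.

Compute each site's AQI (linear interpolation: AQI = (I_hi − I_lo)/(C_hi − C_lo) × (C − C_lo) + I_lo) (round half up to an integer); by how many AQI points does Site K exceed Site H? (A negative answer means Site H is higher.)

68

Site F: row 808.3–1003.1 (AQI 201–300). (300−201)·(822.1−808.3)/(1003.1−808.3) + 201 = 99·13.8/194.8 + 201 ≈ 208.01 → 208.
Site A: row 502.8–808.2 (AQI 151–200). (200−151)·(732.8−502.8)/(808.2−502.8) + 151 = 49·230.0/305.4 + 151 ≈ 187.90 → 188.
Site H: 140.8 ∈ [0.0, 185.5] ↔ index [0, 50].
0 + (140.8−0.0)·(50−0)/(185.5−0.0) = 0 + 140.8·50/185.5 ≈ 37.95, so AQI = 38.
Site K: 334.8 ∈ [317.7, 502.7] ↔ index [101, 150].
101 + (334.8−317.7)·(150−101)/(502.7−317.7) = 101 + 17.1·49/185.0 ≈ 105.53, so AQI = 106.
Site B: row 317.7–502.7 (AQI 101–150). (150−101)·(486.0−317.7)/(502.7−317.7) + 101 = 49·168.3/185.0 + 101 ≈ 145.58 → 146.
AQIs: Site F=208, Site A=188, Site H=38, Site K=106, Site B=146. Site K (106) − Site H (38) = 68.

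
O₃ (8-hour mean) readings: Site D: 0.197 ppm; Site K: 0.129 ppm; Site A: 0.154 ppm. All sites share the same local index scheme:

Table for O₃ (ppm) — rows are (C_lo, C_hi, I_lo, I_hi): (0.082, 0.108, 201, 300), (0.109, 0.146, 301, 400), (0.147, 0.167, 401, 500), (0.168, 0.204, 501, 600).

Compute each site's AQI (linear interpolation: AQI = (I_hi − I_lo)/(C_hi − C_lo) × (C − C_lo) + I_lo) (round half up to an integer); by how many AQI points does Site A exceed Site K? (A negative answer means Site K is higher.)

Site D: row 0.168–0.204 (AQI 501–600). (600−501)·(0.197−0.168)/(0.204−0.168) + 501 = 99·0.029/0.036 + 501 ≈ 580.75 → 581.
Site K 0.129: bracket 0.109–0.146 → index 301–400; slope 99/0.037, offset 0.020.
AQI = 301 + 99/0.037·0.020 ≈ 354.51 ⇒ 355.
Site A: row 0.147–0.167 (AQI 401–500). (500−401)·(0.154−0.147)/(0.167−0.147) + 401 = 99·0.007/0.020 + 401 ≈ 435.65 → 436.
AQIs: Site D=581, Site K=355, Site A=436. Site A (436) − Site K (355) = 81.

81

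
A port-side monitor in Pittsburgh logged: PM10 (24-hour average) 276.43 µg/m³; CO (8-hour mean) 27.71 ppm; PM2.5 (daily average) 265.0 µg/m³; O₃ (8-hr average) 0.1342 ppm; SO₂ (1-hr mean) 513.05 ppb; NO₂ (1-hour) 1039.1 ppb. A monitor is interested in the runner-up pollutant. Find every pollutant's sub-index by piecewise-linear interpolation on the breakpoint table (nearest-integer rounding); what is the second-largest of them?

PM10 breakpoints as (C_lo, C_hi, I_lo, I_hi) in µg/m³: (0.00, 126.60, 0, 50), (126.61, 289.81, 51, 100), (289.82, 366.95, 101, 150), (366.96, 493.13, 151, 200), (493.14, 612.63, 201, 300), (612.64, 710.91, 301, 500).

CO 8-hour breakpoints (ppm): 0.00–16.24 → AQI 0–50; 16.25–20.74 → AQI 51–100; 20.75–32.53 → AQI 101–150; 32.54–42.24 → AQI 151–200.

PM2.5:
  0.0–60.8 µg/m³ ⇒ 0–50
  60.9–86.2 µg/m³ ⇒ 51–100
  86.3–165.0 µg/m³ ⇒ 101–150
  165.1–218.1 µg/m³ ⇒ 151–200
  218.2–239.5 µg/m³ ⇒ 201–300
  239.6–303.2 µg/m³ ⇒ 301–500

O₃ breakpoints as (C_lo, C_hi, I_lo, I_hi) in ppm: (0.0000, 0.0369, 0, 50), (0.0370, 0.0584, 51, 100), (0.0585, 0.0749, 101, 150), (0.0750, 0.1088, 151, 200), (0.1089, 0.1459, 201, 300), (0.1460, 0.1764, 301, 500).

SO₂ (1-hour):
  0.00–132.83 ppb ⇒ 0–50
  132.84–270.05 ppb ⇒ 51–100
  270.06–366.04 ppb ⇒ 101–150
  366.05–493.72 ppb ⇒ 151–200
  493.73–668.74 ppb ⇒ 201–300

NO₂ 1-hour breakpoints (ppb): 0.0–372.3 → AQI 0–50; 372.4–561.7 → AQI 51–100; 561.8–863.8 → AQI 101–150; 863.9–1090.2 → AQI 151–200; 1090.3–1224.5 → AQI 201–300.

PM10: 276.43 ∈ [126.61, 289.81] ↔ index [51, 100].
51 + (276.43−126.61)·(100−51)/(289.81−126.61) = 51 + 149.82·49/163.20 ≈ 95.98, so AQI = 96.
CO: 27.71 lies in 20.75–32.53, so I_lo=101, I_hi=150, C_lo=20.75, C_hi=32.53.
(150−101)/(32.53−20.75) × (27.71−20.75) + 101 = 49/11.78 × 6.96 + 101 ≈ 129.95 → 130.
PM2.5: 265.0 ∈ [239.6, 303.2] ↔ index [301, 500].
301 + (265.0−239.6)·(500−301)/(303.2−239.6) = 301 + 25.4·199/63.6 ≈ 380.47, so AQI = 380.
O₃: row 0.1089–0.1459 (AQI 201–300). (300−201)·(0.1342−0.1089)/(0.1459−0.1089) + 201 = 99·0.0253/0.0370 + 201 ≈ 268.69 → 269.
SO₂: 513.05 ∈ [493.73, 668.74] ↔ index [201, 300].
201 + (513.05−493.73)·(300−201)/(668.74−493.73) = 201 + 19.32·99/175.01 ≈ 211.93, so AQI = 212.
NO₂: 1039.1 ∈ [863.9, 1090.2] ↔ index [151, 200].
151 + (1039.1−863.9)·(200−151)/(1090.2−863.9) = 151 + 175.2·49/226.3 ≈ 188.94, so AQI = 189.
Sub-indices: PM10→96, CO→130, PM2.5→380, O₃→269, SO₂→212, NO₂→189. Ranked high→low: 380, 269, 212, 189, 130, 96. Second-highest sub-index = 269.

269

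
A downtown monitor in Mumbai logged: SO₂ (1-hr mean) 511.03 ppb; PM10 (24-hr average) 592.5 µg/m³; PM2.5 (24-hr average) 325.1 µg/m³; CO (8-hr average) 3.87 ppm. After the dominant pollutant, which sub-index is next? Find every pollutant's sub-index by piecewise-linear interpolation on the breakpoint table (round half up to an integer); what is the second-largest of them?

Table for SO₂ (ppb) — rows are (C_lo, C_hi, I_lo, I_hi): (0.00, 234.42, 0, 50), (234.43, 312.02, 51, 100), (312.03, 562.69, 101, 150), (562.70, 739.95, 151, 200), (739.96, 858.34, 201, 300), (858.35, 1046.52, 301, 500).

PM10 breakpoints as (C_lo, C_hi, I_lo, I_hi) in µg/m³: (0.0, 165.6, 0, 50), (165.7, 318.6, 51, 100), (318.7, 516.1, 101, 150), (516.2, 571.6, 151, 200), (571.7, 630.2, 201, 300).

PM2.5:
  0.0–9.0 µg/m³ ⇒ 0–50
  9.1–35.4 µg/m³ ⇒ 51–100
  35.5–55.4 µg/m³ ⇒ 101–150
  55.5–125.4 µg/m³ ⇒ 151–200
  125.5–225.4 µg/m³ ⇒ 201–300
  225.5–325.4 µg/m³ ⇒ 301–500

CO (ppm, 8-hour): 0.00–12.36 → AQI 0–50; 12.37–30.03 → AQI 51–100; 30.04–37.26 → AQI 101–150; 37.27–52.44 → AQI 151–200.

SO₂: 511.03 ∈ [312.03, 562.69] ↔ index [101, 150].
101 + (511.03−312.03)·(150−101)/(562.69−312.03) = 101 + 199.00·49/250.66 ≈ 139.90, so AQI = 140.
PM10: 592.5 lies in 571.7–630.2, so I_lo=201, I_hi=300, C_lo=571.7, C_hi=630.2.
(300−201)/(630.2−571.7) × (592.5−571.7) + 201 = 99/58.5 × 20.8 + 201 ≈ 236.20 → 236.
PM2.5: row 225.5–325.4 (AQI 301–500). (500−301)·(325.1−225.5)/(325.4−225.5) + 301 = 199·99.6/99.9 + 301 ≈ 499.40 → 499.
CO: 3.87 lies in 0.00–12.36, so I_lo=0, I_hi=50, C_lo=0.00, C_hi=12.36.
(50−0)/(12.36−0.00) × (3.87−0.00) + 0 = 50/12.36 × 3.87 + 0 ≈ 15.66 → 16.
Sub-indices: SO₂→140, PM10→236, PM2.5→499, CO→16. Ranked high→low: 499, 236, 140, 16. Second-highest sub-index = 236.

236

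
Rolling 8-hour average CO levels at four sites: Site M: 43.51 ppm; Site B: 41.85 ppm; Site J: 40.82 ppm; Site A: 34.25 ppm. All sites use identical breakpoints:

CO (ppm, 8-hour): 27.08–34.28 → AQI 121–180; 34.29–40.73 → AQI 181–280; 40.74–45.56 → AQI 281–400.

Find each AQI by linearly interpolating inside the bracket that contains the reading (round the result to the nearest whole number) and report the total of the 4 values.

1120

Site M 43.51: bracket 40.74–45.56 → index 281–400; slope 119/4.82, offset 2.77.
AQI = 281 + 119/4.82·2.77 ≈ 349.39 ⇒ 349.
Site B 41.85: bracket 40.74–45.56 → index 281–400; slope 119/4.82, offset 1.11.
AQI = 281 + 119/4.82·1.11 ≈ 308.40 ⇒ 308.
Site J: 40.82 ∈ [40.74, 45.56] ↔ index [281, 400].
281 + (40.82−40.74)·(400−281)/(45.56−40.74) = 281 + 0.08·119/4.82 ≈ 282.98, so AQI = 283.
Site A: 34.25 lies in 27.08–34.28, so I_lo=121, I_hi=180, C_lo=27.08, C_hi=34.28.
(180−121)/(34.28−27.08) × (34.25−27.08) + 121 = 59/7.20 × 7.17 + 121 ≈ 179.75 → 180.
AQIs: Site M=349, Site B=308, Site J=283, Site A=180. Sum = 349 + 308 + 283 + 180 = 1120.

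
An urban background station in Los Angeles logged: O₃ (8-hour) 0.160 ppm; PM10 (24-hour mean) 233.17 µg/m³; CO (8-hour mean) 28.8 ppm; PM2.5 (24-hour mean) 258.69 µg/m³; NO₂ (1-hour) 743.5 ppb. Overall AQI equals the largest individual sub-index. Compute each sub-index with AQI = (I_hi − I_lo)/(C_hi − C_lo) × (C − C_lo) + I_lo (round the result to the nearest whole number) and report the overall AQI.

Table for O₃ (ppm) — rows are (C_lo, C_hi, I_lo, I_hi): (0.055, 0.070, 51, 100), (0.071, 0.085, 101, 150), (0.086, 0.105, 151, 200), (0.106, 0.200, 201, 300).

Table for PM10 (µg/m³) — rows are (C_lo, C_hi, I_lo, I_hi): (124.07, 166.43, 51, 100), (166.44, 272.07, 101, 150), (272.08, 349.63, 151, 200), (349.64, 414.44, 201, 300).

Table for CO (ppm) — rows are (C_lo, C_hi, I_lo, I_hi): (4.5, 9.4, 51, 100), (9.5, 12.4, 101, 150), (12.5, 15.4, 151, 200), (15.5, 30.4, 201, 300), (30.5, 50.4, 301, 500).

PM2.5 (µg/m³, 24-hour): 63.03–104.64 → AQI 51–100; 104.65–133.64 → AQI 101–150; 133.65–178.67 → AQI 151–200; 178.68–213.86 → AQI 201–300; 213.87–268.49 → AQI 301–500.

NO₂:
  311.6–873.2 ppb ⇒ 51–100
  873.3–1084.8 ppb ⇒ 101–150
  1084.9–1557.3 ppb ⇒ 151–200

464

O₃: 0.160 ∈ [0.106, 0.200] ↔ index [201, 300].
201 + (0.160−0.106)·(300−201)/(0.200−0.106) = 201 + 0.054·99/0.094 ≈ 257.87, so AQI = 258.
PM10: row 166.44–272.07 (AQI 101–150). (150−101)·(233.17−166.44)/(272.07−166.44) + 101 = 49·66.73/105.63 + 101 ≈ 131.95 → 132.
CO 28.8: bracket 15.5–30.4 → index 201–300; slope 99/14.9, offset 13.3.
AQI = 201 + 99/14.9·13.3 ≈ 289.37 ⇒ 289.
PM2.5: 258.69 ∈ [213.87, 268.49] ↔ index [301, 500].
301 + (258.69−213.87)·(500−301)/(268.49−213.87) = 301 + 44.82·199/54.62 ≈ 464.30, so AQI = 464.
NO₂: row 311.6–873.2 (AQI 51–100). (100−51)·(743.5−311.6)/(873.2−311.6) + 51 = 49·431.9/561.6 + 51 ≈ 88.68 → 89.
Sub-indices: O₃→258, PM10→132, CO→289, PM2.5→464, NO₂→89. Overall AQI = max = 464; dominant pollutant is PM2.5.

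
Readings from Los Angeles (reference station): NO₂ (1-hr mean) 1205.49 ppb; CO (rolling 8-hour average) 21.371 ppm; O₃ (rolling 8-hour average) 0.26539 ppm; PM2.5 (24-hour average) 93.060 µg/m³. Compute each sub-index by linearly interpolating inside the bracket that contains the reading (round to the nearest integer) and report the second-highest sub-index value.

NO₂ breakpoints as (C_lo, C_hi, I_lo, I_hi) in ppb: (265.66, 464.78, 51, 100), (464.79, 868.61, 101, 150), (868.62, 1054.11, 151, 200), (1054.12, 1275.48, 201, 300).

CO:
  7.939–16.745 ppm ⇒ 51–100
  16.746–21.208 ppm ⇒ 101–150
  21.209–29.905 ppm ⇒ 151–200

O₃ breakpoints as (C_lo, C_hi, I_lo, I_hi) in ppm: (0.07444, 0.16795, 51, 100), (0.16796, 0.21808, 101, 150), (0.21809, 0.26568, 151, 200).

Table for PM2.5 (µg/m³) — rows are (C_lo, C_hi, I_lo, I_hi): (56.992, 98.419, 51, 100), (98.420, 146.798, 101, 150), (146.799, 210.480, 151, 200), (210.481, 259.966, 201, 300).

200

NO₂: row 1054.12–1275.48 (AQI 201–300). (300−201)·(1205.49−1054.12)/(1275.48−1054.12) + 201 = 99·151.37/221.36 + 201 ≈ 268.70 → 269.
CO: row 21.209–29.905 (AQI 151–200). (200−151)·(21.371−21.209)/(29.905−21.209) + 151 = 49·0.162/8.696 + 151 ≈ 151.91 → 152.
O₃: row 0.21809–0.26568 (AQI 151–200). (200−151)·(0.26539−0.21809)/(0.26568−0.21809) + 151 = 49·0.04730/0.04759 + 151 ≈ 199.70 → 200.
PM2.5: 93.060 lies in 56.992–98.419, so I_lo=51, I_hi=100, C_lo=56.992, C_hi=98.419.
(100−51)/(98.419−56.992) × (93.060−56.992) + 51 = 49/41.427 × 36.068 + 51 ≈ 93.66 → 94.
Sub-indices: NO₂→269, CO→152, O₃→200, PM2.5→94. Ranked high→low: 269, 200, 152, 94. Second-highest sub-index = 200.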